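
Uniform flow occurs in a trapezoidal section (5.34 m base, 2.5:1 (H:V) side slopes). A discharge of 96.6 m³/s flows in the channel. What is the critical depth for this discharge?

y_c = 2.28 m

At critical depth, Q² T / (g A³) = 1, i.e. A³/T = Q²/g = 96.6²/9.81 = 951.2.
Try y = 1.62 m: A³/T = 261.9 — too small.
Try y = 2.81 m: A³/T = 2163 — too large.
Try y = 2.28 m: A³/T = 952.7 — close enough.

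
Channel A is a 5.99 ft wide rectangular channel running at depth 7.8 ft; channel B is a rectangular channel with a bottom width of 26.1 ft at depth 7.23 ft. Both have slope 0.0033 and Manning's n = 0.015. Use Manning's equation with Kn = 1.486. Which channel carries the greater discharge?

Channel A: Flow area A = b·y = 5.99 × 7.8 = 46.72 ft². Wetted perimeter P = b + 2y = 5.99 + 2×7.8 = 21.59 ft. Hydraulic radius R = A/P = 46.72/21.59 = 2.164 ft. Q_A = (1.486/0.015)·46.72·2.164^(2/3)·√0.0033 = 444.9 ft³/s.
Channel B: Flow area A = b·y = 26.1 × 7.23 = 188.7 ft². Wetted perimeter P = b + 2y = 26.1 + 2×7.23 = 40.56 ft. Hydraulic radius R = A/P = 188.7/40.56 = 4.652 ft. Q_B = (1.486/0.015)·188.7·4.652^(2/3)·√0.0033 = 2993 ft³/s.
Q_A = 444.9 ft³/s vs Q_B = 2993 ft³/s, so channel B carries more.

channel B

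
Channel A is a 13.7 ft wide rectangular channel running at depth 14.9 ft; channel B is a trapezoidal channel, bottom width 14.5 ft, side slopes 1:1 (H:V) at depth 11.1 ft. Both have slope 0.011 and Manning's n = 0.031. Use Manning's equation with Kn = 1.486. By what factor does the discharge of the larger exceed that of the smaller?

Channel A: Flow area A = b·y = 13.7 × 14.9 = 204.1 ft². Wetted perimeter P = b + 2y = 13.7 + 2×14.9 = 43.5 ft. Hydraulic radius R = A/P = 204.1/43.5 = 4.693 ft. Q_A = (1.486/0.031)·204.1·4.693^(2/3)·√0.011 = 2877 ft³/s.
Channel B: With bottom width b = 14.5 ft and side slope z = 1: A = (b + zy)y = (14.5 + 1×11.1)×11.1 = 284.2 ft²; P = b + 2y√(1+z²) = 14.5 + 2×11.1×1.414 = 45.9 ft. Hydraulic radius R = A/P = 284.2/45.9 = 6.191 ft. Q_B = (1.486/0.031)·284.2·6.191^(2/3)·√0.011 = 4817 ft³/s.
The larger discharge is 4817 ft³/s and the smaller is 2877 ft³/s; the ratio is 1.67.

1.67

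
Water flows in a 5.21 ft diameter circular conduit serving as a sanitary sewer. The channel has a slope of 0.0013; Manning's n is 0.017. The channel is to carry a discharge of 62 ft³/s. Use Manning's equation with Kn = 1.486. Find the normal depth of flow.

Manning's equation rearranged: A R^(2/3) = nQ / (1.486·√S) = 0.017 × 62 / (1.486 × √0.0013) = 19.67.
Try y = 4.15 ft: A R^(2/3) = 24.75 — high.
Try y = 3.44 ft: A R^(2/3) = 19.66 — matches.

y_n = 3.44 ft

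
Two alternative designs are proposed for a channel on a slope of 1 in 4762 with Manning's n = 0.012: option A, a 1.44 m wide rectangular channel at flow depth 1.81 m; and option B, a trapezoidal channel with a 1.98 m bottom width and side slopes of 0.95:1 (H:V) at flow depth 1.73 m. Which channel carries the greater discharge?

Channel A: Flow area A = b·y = 1.44 × 1.81 = 2.606 m². Wetted perimeter P = b + 2y = 1.44 + 2×1.81 = 5.06 m. Hydraulic radius R = A/P = 2.606/5.06 = 0.5151 m. Q_A = (1/0.012)·2.606·0.5151^(2/3)·√0.00021 = 2.023 m³/s.
Channel B: With bottom width b = 1.98 m and side slope z = 0.95: A = (b + zy)y = (1.98 + 0.95×1.73)×1.73 = 6.269 m²; P = b + 2y√(1+z²) = 1.98 + 2×1.73×1.379 = 6.752 m. Hydraulic radius R = A/P = 6.269/6.752 = 0.9284 m. Q_B = (1/0.012)·6.269·0.9284^(2/3)·√0.00021 = 7.204 m³/s.
Q_A = 2.023 m³/s vs Q_B = 7.204 m³/s, so channel B carries more.

channel B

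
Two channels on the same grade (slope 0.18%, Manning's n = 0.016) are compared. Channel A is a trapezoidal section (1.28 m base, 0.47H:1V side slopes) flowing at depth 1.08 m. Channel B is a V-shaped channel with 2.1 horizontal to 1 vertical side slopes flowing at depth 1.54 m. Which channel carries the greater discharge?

channel B

Channel A: With bottom width b = 1.28 m and side slope z = 0.47: A = (b + zy)y = (1.28 + 0.47×1.08)×1.08 = 1.931 m²; P = b + 2y√(1+z²) = 1.28 + 2×1.08×1.105 = 3.667 m. Hydraulic radius R = A/P = 1.931/3.667 = 0.5265 m. Q_A = (1/0.016)·1.931·0.5265^(2/3)·√0.0018 = 3.338 m³/s.
Channel B: For a triangular section with side slope z = 2.1: A = zy² = 2.1×1.54² = 4.98 m²; P = 2y√(1+z²) = 2×1.54×2.326 = 7.164 m. Hydraulic radius R = A/P = 4.98/7.164 = 0.6952 m. Q_B = (1/0.016)·4.98·0.6952^(2/3)·√0.0018 = 10.36 m³/s.
Q_A = 3.338 m³/s vs Q_B = 10.36 m³/s, so channel B carries more.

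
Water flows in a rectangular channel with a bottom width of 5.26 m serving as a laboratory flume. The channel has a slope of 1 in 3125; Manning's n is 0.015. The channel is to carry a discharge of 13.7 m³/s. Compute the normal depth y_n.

Manning's equation rearranged: A R^(2/3) = nQ / (1·√S) = 0.015 × 13.7 / (√0.00032) = 11.49.
At y = 1.71 m: A R^(2/3) = 9.211 — low.
At y = 2.4 m: A R^(2/3) = 14.69 — high.
At y = 2 m: A R^(2/3) = 11.45 — ≈ 11.49.

y_n = 2 m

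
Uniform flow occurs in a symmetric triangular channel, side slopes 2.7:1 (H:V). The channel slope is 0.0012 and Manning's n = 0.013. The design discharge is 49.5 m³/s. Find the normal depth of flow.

y_n = 2.49 m

Manning's equation rearranged: A R^(2/3) = nQ / (1·√S) = 0.013 × 49.5 / (√0.0012) = 18.58.
Try y = 1.97 m: A R^(2/3) = 9.938 — short.
Try y = 2.49 m: A R^(2/3) = 18.56 — ≈ 18.58.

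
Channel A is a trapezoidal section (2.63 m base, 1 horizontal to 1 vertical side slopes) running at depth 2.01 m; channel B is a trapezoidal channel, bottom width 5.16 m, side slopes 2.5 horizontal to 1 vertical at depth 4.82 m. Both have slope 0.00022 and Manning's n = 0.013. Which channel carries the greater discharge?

Channel A: With bottom width b = 2.63 m and side slope z = 1: A = (b + zy)y = (2.63 + 1×2.01)×2.01 = 9.326 m²; P = b + 2y√(1+z²) = 2.63 + 2×2.01×1.414 = 8.315 m. Hydraulic radius R = A/P = 9.326/8.315 = 1.122 m. Q_A = (1/0.013)·9.326·1.122^(2/3)·√0.00022 = 11.49 m³/s.
Channel B: With bottom width b = 5.16 m and side slope z = 2.5: A = (b + zy)y = (5.16 + 2.5×4.82)×4.82 = 82.95 m²; P = b + 2y√(1+z²) = 5.16 + 2×4.82×2.693 = 31.12 m. Hydraulic radius R = A/P = 82.95/31.12 = 2.666 m. Q_B = (1/0.013)·82.95·2.666^(2/3)·√0.00022 = 182 m³/s.
Q_A = 11.49 m³/s vs Q_B = 182 m³/s, so channel B carries more.

channel B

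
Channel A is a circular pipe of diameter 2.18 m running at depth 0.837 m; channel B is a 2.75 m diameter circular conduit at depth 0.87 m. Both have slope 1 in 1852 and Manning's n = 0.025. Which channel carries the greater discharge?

channel B

Channel A: For a circular section of diameter D = 2.18 m at depth y = 0.837 m, the central angle is θ = 2 arccos(1 − 2y/D) = 2.673 rad. Then A = (D²/8)(θ − sin θ) = 1.32 m² and P = Dθ/2 = 2.914 m. Hydraulic radius R = A/P = 1.32/2.914 = 0.4529 m. Q_A = (1/0.025)·1.32·0.4529^(2/3)·√0.00054 = 0.7235 m³/s.
Channel B: For a circular section of diameter D = 2.75 m at depth y = 0.87 m, the central angle is θ = 2 arccos(1 − 2y/D) = 2.389 rad. Then A = (D²/8)(θ − sin θ) = 1.613 m² and P = Dθ/2 = 3.285 m. Hydraulic radius R = A/P = 1.613/3.285 = 0.4909 m. Q_B = (1/0.025)·1.613·0.4909^(2/3)·√0.00054 = 0.933 m³/s.
Q_A = 0.7235 m³/s vs Q_B = 0.933 m³/s, so channel B carries more.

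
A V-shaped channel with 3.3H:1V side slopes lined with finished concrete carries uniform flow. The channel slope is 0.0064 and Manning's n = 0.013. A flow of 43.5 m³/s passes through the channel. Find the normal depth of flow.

Manning's equation rearranged: A R^(2/3) = nQ / (1·√S) = 0.013 × 43.5 / (√0.0064) = 7.069.
At y = 1.44 m: A R^(2/3) = 5.338 — low.
At y = 1.79 m: A R^(2/3) = 9.536 — high.
At y = 1.6 m: A R^(2/3) = 7.07 — close enough.

y_n = 1.6 m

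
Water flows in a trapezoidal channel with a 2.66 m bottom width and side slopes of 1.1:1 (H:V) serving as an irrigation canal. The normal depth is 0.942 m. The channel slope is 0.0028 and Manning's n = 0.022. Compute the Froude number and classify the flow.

subcritical

With bottom width b = 2.66 m and side slope z = 1.1: A = (b + zy)y = (2.66 + 1.1×0.942)×0.942 = 3.482 m²; P = b + 2y√(1+z²) = 2.66 + 2×0.942×1.487 = 5.461 m.
Hydraulic radius R = A/P = 3.482/5.461 = 0.6376 m.
V = (1/n) R^(2/3) √S = (1/0.022) × 0.6376^(2/3) × √0.0028 = 1.782 m/s. Hydraulic depth D_h = A/T = 3.482/4.732 = 0.7357 m.
Froude number Fr = V/√(g·D_h) = 1.782/√(9.81×0.7357) = 0.663, which is less than 1, so the flow is subcritical.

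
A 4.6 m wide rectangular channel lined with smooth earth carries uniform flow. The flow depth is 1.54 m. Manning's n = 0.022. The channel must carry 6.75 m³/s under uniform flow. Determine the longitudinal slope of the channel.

S = 0.000489

Flow area A = b·y = 4.6 × 1.54 = 7.084 m². Wetted perimeter P = b + 2y = 4.6 + 2×1.54 = 7.68 m.
Hydraulic radius R = A/P = 7.084/7.68 = 0.9224 m.
From Manning's equation, S = [nQ / (1 A R^(2/3))]² = [0.022 × 6.75 / (1 × 7.084 × 0.9224^(2/3))]² = 0.000489.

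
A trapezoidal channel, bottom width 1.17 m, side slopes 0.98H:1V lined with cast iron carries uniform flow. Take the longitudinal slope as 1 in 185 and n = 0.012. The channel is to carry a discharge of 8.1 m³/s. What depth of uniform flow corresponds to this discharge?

Manning's equation rearranged: A R^(2/3) = nQ / (1·√S) = 0.012 × 8.1 / (√0.005405) = 1.322.
At y = 1.18 m: A R^(2/3) = 1.982 — high.
At y = 0.837 m: A R^(2/3) = 1.013 — low.
At y = 0.961 m: A R^(2/3) = 1.322 — close enough.

y_n = 0.961 m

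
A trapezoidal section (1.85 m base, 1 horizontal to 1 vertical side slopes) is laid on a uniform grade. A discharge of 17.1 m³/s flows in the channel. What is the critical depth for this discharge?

At critical depth, Q² T / (g A³) = 1, i.e. A³/T = Q²/g = 17.1²/9.81 = 29.81.
Trying y = 1.23 m: A³/T = 12.62 — too small.
Trying y = 1.73 m: A³/T = 44.74 — too large.
Trying y = 1.55 m: A³/T = 29.57 — matches.

y_c = 1.55 m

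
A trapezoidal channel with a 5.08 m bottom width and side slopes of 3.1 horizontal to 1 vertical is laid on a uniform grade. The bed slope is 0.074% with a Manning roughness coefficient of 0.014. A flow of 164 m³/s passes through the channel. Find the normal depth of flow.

y_n = 3.43 m

Manning's equation rearranged: A R^(2/3) = nQ / (1·√S) = 0.014 × 164 / (√0.00074) = 84.4.
Try y = 3.04 m: A R^(2/3) = 64.56 — low.
Try y = 3.43 m: A R^(2/3) = 84.56 — close enough.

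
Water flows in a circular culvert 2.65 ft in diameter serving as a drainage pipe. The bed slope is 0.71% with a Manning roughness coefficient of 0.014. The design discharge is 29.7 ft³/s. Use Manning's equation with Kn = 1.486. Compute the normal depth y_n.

Manning's equation rearranged: A R^(2/3) = nQ / (1.486·√S) = 0.014 × 29.7 / (1.486 × √0.0071) = 3.321.
At y = 2.03 ft: A R^(2/3) = 3.915 — over.
At y = 1.56 ft: A R^(2/3) = 2.735 — short.
At y = 1.78 ft: A R^(2/3) = 3.32 — matches.

y_n = 1.78 ft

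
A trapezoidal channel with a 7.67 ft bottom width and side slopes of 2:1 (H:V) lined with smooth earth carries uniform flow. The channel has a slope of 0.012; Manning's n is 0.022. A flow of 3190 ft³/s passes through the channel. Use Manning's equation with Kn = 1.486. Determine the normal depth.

Manning's equation rearranged: A R^(2/3) = nQ / (1.486·√S) = 0.022 × 3190 / (1.486 × √0.012) = 431.1.
Try y = 6.68 ft: A R^(2/3) = 338.6 — low.
Try y = 9.19 ft: A R^(2/3) = 691.5 — high.
Try y = 7.45 ft: A R^(2/3) = 430.9 — matches.

y_n = 7.45 ft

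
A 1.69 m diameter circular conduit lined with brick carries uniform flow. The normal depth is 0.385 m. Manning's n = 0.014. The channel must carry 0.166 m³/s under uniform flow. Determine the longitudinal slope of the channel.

For a circular section of diameter D = 1.69 m at depth y = 0.385 m, the central angle is θ = 2 arccos(1 − 2y/D) = 1.99 rad. Then A = (D²/8)(θ − sin θ) = 0.3845 m² and P = Dθ/2 = 1.682 m.
Hydraulic radius R = A/P = 0.3845/1.682 = 0.2286 m.
From Manning's equation, S = [nQ / (1 A R^(2/3))]² = [0.014 × 0.166 / (1 × 0.3845 × 0.2286^(2/3))]² = 0.000261.

S = 0.000261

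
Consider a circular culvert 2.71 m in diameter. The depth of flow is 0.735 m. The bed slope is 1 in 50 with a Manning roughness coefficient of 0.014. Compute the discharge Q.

Q = 7.23 m³/s

For a circular section of diameter D = 2.71 m at depth y = 0.735 m, the central angle is θ = 2 arccos(1 − 2y/D) = 2.191 rad. Then A = (D²/8)(θ − sin θ) = 1.264 m² and P = Dθ/2 = 2.969 m.
Hydraulic radius R = A/P = 1.264/2.969 = 0.4259 m.
Manning's equation: Q = (1/n) A R^(2/3) S^(1/2) = (1/0.014) × 1.264 × 0.4259^(2/3) × 0.02^(1/2) = 7.23 m³/s.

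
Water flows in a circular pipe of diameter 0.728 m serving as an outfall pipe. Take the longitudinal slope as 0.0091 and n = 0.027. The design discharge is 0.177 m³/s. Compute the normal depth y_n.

Manning's equation rearranged: A R^(2/3) = nQ / (1·√S) = 0.027 × 0.177 / (√0.0091) = 0.0501.
At y = 0.392 m: A R^(2/3) = 0.07564 — high.
At y = 0.224 m: A R^(2/3) = 0.02749 — low.
At y = 0.309 m: A R^(2/3) = 0.05017 — close enough.

y_n = 0.309 m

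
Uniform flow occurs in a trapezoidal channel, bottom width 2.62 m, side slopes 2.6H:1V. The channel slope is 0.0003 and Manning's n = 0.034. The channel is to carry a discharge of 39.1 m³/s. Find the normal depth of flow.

Manning's equation rearranged: A R^(2/3) = nQ / (1·√S) = 0.034 × 39.1 / (√0.0003) = 76.75.
Trying y = 4.7 m: A R^(2/3) = 125.8 — over.
Trying y = 2.64 m: A R^(2/3) = 32 — short.
Trying y = 3.83 m: A R^(2/3) = 76.74 — ≈ 76.75.

y_n = 3.83 m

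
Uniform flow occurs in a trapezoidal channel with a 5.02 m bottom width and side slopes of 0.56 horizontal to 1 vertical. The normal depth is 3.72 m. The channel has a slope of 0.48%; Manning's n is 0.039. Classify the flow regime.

With bottom width b = 5.02 m and side slope z = 0.56: A = (b + zy)y = (5.02 + 0.56×3.72)×3.72 = 26.42 m²; P = b + 2y√(1+z²) = 5.02 + 2×3.72×1.146 = 13.55 m.
Hydraulic radius R = A/P = 26.42/13.55 = 1.951 m.
V = (1/n) R^(2/3) √S = (1/0.039) × 1.951^(2/3) × √0.0048 = 2.773 m/s. Hydraulic depth D_h = A/T = 26.42/9.186 = 2.876 m.
Froude number Fr = V/√(g·D_h) = 2.773/√(9.81×2.876) = 0.522, which is less than 1, so the flow is subcritical.

subcritical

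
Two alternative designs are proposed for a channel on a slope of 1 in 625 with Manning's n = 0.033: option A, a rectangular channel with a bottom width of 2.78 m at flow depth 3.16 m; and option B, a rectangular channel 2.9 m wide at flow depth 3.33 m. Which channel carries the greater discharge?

Channel A: Flow area A = b·y = 2.78 × 3.16 = 8.785 m². Wetted perimeter P = b + 2y = 2.78 + 2×3.16 = 9.1 m. Hydraulic radius R = A/P = 8.785/9.1 = 0.9654 m. Q_A = (1/0.033)·8.785·0.9654^(2/3)·√0.0016 = 10.4 m³/s.
Channel B: Flow area A = b·y = 2.9 × 3.33 = 9.657 m². Wetted perimeter P = b + 2y = 2.9 + 2×3.33 = 9.56 m. Hydraulic radius R = A/P = 9.657/9.56 = 1.01 m. Q_B = (1/0.033)·9.657·1.01^(2/3)·√0.0016 = 11.78 m³/s.
Q_A = 10.4 m³/s vs Q_B = 11.78 m³/s, so channel B carries more.

channel B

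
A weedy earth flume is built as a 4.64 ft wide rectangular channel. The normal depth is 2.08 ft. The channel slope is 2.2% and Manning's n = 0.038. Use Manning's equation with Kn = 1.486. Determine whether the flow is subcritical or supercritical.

subcritical

Flow area A = b·y = 4.64 × 2.08 = 9.651 ft². Wetted perimeter P = b + 2y = 4.64 + 2×2.08 = 8.8 ft.
Hydraulic radius R = A/P = 9.651/8.8 = 1.097 ft.
V = (1.486/n) R^(2/3) √S = (1.486/0.038) × 1.097^(2/3) × √0.022 = 6.168 ft/s. Hydraulic depth D_h = A/T = 9.651/4.64 = 2.08 ft.
Froude number Fr = V/√(g·D_h) = 6.168/√(32.2×2.08) = 0.754, which is less than 1, so the flow is subcritical.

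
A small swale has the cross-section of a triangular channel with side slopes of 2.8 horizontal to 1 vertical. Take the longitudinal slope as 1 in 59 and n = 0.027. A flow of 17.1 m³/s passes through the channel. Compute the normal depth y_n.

y_n = 1.32 m

Manning's equation rearranged: A R^(2/3) = nQ / (1·√S) = 0.027 × 17.1 / (√0.01695) = 3.546.
Try y = 1.64 m: A R^(2/3) = 6.339 — high.
Try y = 1.32 m: A R^(2/3) = 3.553 — ≈ 3.546.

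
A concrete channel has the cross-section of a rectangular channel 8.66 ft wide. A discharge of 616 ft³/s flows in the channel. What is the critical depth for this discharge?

y_c = 5.4 ft

For a rectangular channel, critical depth y_c = (q²/g)^(1/3) where q = Q/b = 616/8.66 = 71.13 ft²/s.
So y_c = (71.13²/32.2)^(1/3) = 5.4 ft.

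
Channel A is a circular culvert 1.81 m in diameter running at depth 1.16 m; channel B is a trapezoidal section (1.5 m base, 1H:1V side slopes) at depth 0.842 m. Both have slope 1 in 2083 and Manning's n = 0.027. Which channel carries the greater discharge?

Channel A: For a circular section of diameter D = 1.81 m at depth y = 1.16 m, the central angle is θ = 2 arccos(1 − 2y/D) = 3.713 rad. Then A = (D²/8)(θ − sin θ) = 1.742 m² and P = Dθ/2 = 3.36 m. Hydraulic radius R = A/P = 1.742/3.36 = 0.5184 m. Q_A = (1/0.027)·1.742·0.5184^(2/3)·√0.0004801 = 0.9122 m³/s.
Channel B: With bottom width b = 1.5 m and side slope z = 1: A = (b + zy)y = (1.5 + 1×0.842)×0.842 = 1.972 m²; P = b + 2y√(1+z²) = 1.5 + 2×0.842×1.414 = 3.882 m. Hydraulic radius R = A/P = 1.972/3.882 = 0.508 m. Q_B = (1/0.027)·1.972·0.508^(2/3)·√0.0004801 = 1.019 m³/s.
Q_A = 0.9122 m³/s vs Q_B = 1.019 m³/s, so channel B carries more.

channel B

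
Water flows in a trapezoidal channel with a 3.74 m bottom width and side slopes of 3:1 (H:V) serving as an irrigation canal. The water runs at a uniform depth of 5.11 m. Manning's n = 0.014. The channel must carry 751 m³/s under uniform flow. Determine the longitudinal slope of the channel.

S = 0.00309

With bottom width b = 3.74 m and side slope z = 3: A = (b + zy)y = (3.74 + 3×5.11)×5.11 = 97.45 m²; P = b + 2y√(1+z²) = 3.74 + 2×5.11×3.162 = 36.06 m.
Hydraulic radius R = A/P = 97.45/36.06 = 2.702 m.
From Manning's equation, S = [nQ / (1 A R^(2/3))]² = [0.014 × 751 / (1 × 97.45 × 2.702^(2/3))]² = 0.00309.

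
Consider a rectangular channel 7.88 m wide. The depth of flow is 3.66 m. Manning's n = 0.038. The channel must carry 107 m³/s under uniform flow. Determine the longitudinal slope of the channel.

Flow area A = b·y = 7.88 × 3.66 = 28.84 m². Wetted perimeter P = b + 2y = 7.88 + 2×3.66 = 15.2 m.
Hydraulic radius R = A/P = 28.84/15.2 = 1.897 m.
From Manning's equation, S = [nQ / (1 A R^(2/3))]² = [0.038 × 107 / (1 × 28.84 × 1.897^(2/3))]² = 0.00846.

S = 0.00846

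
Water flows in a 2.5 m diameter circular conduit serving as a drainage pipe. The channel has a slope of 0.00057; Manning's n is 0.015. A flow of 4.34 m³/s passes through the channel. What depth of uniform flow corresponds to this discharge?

Manning's equation rearranged: A R^(2/3) = nQ / (1·√S) = 0.015 × 4.34 / (√0.00057) = 2.727.
Trying y = 2.03 m: A R^(2/3) = 3.558 — high.
Trying y = 1.42 m: A R^(2/3) = 2.213 — low.
Trying y = 1.63 m: A R^(2/3) = 2.726 — close enough.

y_n = 1.63 m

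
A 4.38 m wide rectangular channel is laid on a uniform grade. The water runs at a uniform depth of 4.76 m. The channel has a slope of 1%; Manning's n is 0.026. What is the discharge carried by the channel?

Flow area A = b·y = 4.38 × 4.76 = 20.85 m². Wetted perimeter P = b + 2y = 4.38 + 2×4.76 = 13.9 m.
Hydraulic radius R = A/P = 20.85/13.9 = 1.5 m.
Manning's equation: Q = (1/n) A R^(2/3) S^(1/2) = (1/0.026) × 20.85 × 1.5^(2/3) × 0.01^(1/2) = 105 m³/s.

Q = 105 m³/s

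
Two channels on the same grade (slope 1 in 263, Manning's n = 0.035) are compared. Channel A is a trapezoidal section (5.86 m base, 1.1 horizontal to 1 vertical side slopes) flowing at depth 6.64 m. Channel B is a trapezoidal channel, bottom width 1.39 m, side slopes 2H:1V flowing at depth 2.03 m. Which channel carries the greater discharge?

Channel A: With bottom width b = 5.86 m and side slope z = 1.1: A = (b + zy)y = (5.86 + 1.1×6.64)×6.64 = 87.41 m²; P = b + 2y√(1+z²) = 5.86 + 2×6.64×1.487 = 25.6 m. Hydraulic radius R = A/P = 87.41/25.6 = 3.414 m. Q_A = (1/0.035)·87.41·3.414^(2/3)·√0.003802 = 349.2 m³/s.
Channel B: With bottom width b = 1.39 m and side slope z = 2: A = (b + zy)y = (1.39 + 2×2.03)×2.03 = 11.06 m²; P = b + 2y√(1+z²) = 1.39 + 2×2.03×2.236 = 10.47 m. Hydraulic radius R = A/P = 11.06/10.47 = 1.057 m. Q_B = (1/0.035)·11.06·1.057^(2/3)·√0.003802 = 20.22 m³/s.
Q_A = 349.2 m³/s vs Q_B = 20.22 m³/s, so channel A carries more.

channel A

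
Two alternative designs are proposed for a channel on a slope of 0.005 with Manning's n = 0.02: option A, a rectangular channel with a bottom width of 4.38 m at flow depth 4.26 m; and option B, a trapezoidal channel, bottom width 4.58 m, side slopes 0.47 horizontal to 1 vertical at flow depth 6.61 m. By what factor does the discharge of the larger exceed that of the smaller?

4.08

Channel A: Flow area A = b·y = 4.38 × 4.26 = 18.66 m². Wetted perimeter P = b + 2y = 4.38 + 2×4.26 = 12.9 m. Hydraulic radius R = A/P = 18.66/12.9 = 1.446 m. Q_A = (1/0.02)·18.66·1.446^(2/3)·√0.005 = 84.37 m³/s.
Channel B: With bottom width b = 4.58 m and side slope z = 0.47: A = (b + zy)y = (4.58 + 0.47×6.61)×6.61 = 50.81 m²; P = b + 2y√(1+z²) = 4.58 + 2×6.61×1.105 = 19.19 m. Hydraulic radius R = A/P = 50.81/19.19 = 2.648 m. Q_B = (1/0.02)·50.81·2.648^(2/3)·√0.005 = 343.8 m³/s.
The larger discharge is 343.8 m³/s and the smaller is 84.37 m³/s; the ratio is 4.08.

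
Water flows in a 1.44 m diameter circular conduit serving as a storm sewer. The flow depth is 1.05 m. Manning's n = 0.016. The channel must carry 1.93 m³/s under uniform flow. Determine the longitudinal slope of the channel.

For a circular section of diameter D = 1.44 m at depth y = 1.05 m, the central angle is θ = 2 arccos(1 − 2y/D) = 4.094 rad. Then A = (D²/8)(θ − sin θ) = 1.272 m² and P = Dθ/2 = 2.948 m.
Hydraulic radius R = A/P = 1.272/2.948 = 0.4316 m.
From Manning's equation, S = [nQ / (1 A R^(2/3))]² = [0.016 × 1.93 / (1 × 1.272 × 0.4316^(2/3))]² = 0.00181.

S = 0.00181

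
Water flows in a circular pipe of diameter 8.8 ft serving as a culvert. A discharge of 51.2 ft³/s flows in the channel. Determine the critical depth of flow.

At critical depth, Q² T / (g A³) = 1, i.e. A³/T = Q²/g = 51.2²/32.2 = 81.41.
At y = 1.38 ft: A³/T = 35.49 — low.
At y = 1.7 ft: A³/T = 80.52 — matches.

y_c = 1.7 ft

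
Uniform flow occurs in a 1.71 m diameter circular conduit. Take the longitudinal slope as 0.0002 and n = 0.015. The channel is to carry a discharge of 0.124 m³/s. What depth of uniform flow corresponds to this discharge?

Manning's equation rearranged: A R^(2/3) = nQ / (1·√S) = 0.015 × 0.124 / (√0.0002) = 0.1315.
Trying y = 0.411 m: A R^(2/3) = 0.1651 — over.
Trying y = 0.367 m: A R^(2/3) = 0.1316 — ≈ 0.1315.

y_n = 0.367 m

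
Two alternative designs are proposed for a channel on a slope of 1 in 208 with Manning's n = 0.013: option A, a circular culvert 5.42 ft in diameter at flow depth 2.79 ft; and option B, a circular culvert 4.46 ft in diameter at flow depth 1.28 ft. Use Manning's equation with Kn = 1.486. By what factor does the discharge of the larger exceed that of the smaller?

Channel A: For a circular section of diameter D = 5.42 ft at depth y = 2.79 ft, the central angle is θ = 2 arccos(1 − 2y/D) = 3.201 rad. Then A = (D²/8)(θ − sin θ) = 11.97 ft² and P = Dθ/2 = 8.674 ft. Hydraulic radius R = A/P = 11.97/8.674 = 1.38 ft. Q_A = (1.486/0.013)·11.97·1.38^(2/3)·√0.004808 = 117.6 ft³/s.
Channel B: For a circular section of diameter D = 4.46 ft at depth y = 1.28 ft, the central angle is θ = 2 arccos(1 − 2y/D) = 2.261 rad. Then A = (D²/8)(θ − sin θ) = 3.706 ft² and P = Dθ/2 = 5.043 ft. Hydraulic radius R = A/P = 3.706/5.043 = 0.7349 ft. Q_B = (1.486/0.013)·3.706·0.7349^(2/3)·√0.004808 = 23.92 ft³/s.
The larger discharge is 117.6 ft³/s and the smaller is 23.92 ft³/s; the ratio is 4.92.

4.92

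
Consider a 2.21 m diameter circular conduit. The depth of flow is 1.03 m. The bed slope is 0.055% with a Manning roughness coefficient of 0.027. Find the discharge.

Q = 0.994 m³/s

For a circular section of diameter D = 2.21 m at depth y = 1.03 m, the central angle is θ = 2 arccos(1 − 2y/D) = 3.006 rad. Then A = (D²/8)(θ − sin θ) = 1.752 m² and P = Dθ/2 = 3.321 m.
Hydraulic radius R = A/P = 1.752/3.321 = 0.5276 m.
Manning's equation: Q = (1/n) A R^(2/3) S^(1/2) = (1/0.027) × 1.752 × 0.5276^(2/3) × 0.00055^(1/2) = 0.994 m³/s.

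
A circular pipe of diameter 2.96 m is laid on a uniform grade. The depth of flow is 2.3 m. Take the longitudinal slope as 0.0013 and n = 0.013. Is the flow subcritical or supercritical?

subcritical

For a circular section of diameter D = 2.96 m at depth y = 2.3 m, the central angle is θ = 2 arccos(1 − 2y/D) = 4.316 rad. Then A = (D²/8)(θ − sin θ) = 5.737 m² and P = Dθ/2 = 6.388 m.
Hydraulic radius R = A/P = 5.737/6.388 = 0.8982 m.
V = (1/n) R^(2/3) √S = (1/0.013) × 0.8982^(2/3) × √0.0013 = 2.582 m/s. Hydraulic depth D_h = A/T = 5.737/2.464 = 2.328 m.
Froude number Fr = V/√(g·D_h) = 2.582/√(9.81×2.328) = 0.54, which is less than 1, so the flow is subcritical.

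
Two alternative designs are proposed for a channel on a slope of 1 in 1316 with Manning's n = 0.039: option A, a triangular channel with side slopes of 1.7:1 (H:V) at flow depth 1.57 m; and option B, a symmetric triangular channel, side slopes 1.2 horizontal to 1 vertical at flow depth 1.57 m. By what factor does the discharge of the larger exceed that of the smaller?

Channel A: For a triangular section with side slope z = 1.7: A = zy² = 1.7×1.57² = 4.19 m²; P = 2y√(1+z²) = 2×1.57×1.972 = 6.193 m. Hydraulic radius R = A/P = 4.19/6.193 = 0.6766 m. Q_A = (1/0.039)·4.19·0.6766^(2/3)·√0.0007599 = 2.283 m³/s.
Channel B: For a triangular section with side slope z = 1.2: A = zy² = 1.2×1.57² = 2.958 m²; P = 2y√(1+z²) = 2×1.57×1.562 = 4.905 m. Hydraulic radius R = A/P = 2.958/4.905 = 0.6031 m. Q_B = (1/0.039)·2.958·0.6031^(2/3)·√0.0007599 = 1.492 m³/s.
The larger discharge is 2.283 m³/s and the smaller is 1.492 m³/s; the ratio is 1.53.

1.53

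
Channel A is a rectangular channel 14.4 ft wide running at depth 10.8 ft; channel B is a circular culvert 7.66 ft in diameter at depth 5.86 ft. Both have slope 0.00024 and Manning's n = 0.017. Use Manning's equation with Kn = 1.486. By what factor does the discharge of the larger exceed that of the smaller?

6.22

Channel A: Flow area A = b·y = 14.4 × 10.8 = 155.5 ft². Wetted perimeter P = b + 2y = 14.4 + 2×10.8 = 36 ft. Hydraulic radius R = A/P = 155.5/36 = 4.32 ft. Q_A = (1.486/0.017)·155.5·4.32^(2/3)·√0.00024 = 558.6 ft³/s.
Channel B: For a circular section of diameter D = 7.66 ft at depth y = 5.86 ft, the central angle is θ = 2 arccos(1 − 2y/D) = 4.259 rad. Then A = (D²/8)(θ − sin θ) = 37.83 ft² and P = Dθ/2 = 16.31 ft. Hydraulic radius R = A/P = 37.83/16.31 = 2.319 ft. Q_B = (1.486/0.017)·37.83·2.319^(2/3)·√0.00024 = 89.76 ft³/s.
The larger discharge is 558.6 ft³/s and the smaller is 89.76 ft³/s; the ratio is 6.22.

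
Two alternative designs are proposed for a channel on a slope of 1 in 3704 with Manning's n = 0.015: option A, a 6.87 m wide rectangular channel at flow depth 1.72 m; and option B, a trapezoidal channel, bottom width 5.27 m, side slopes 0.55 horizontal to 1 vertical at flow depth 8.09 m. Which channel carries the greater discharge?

channel B

Channel A: Flow area A = b·y = 6.87 × 1.72 = 11.82 m². Wetted perimeter P = b + 2y = 6.87 + 2×1.72 = 10.31 m. Hydraulic radius R = A/P = 11.82/10.31 = 1.146 m. Q_A = (1/0.015)·11.82·1.146^(2/3)·√0.00027 = 14.18 m³/s.
Channel B: With bottom width b = 5.27 m and side slope z = 0.55: A = (b + zy)y = (5.27 + 0.55×8.09)×8.09 = 78.63 m²; P = b + 2y√(1+z²) = 5.27 + 2×8.09×1.141 = 23.74 m. Hydraulic radius R = A/P = 78.63/23.74 = 3.313 m. Q_B = (1/0.015)·78.63·3.313^(2/3)·√0.00027 = 191.4 m³/s.
Q_A = 14.18 m³/s vs Q_B = 191.4 m³/s, so channel B carries more.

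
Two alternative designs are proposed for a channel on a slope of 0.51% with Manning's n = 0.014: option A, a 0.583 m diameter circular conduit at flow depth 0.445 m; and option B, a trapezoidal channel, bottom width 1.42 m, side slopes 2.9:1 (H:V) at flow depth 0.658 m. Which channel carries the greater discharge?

Channel A: For a circular section of diameter D = 0.583 m at depth y = 0.445 m, the central angle is θ = 2 arccos(1 − 2y/D) = 4.251 rad. Then A = (D²/8)(θ − sin θ) = 0.2186 m² and P = Dθ/2 = 1.239 m. Hydraulic radius R = A/P = 0.2186/1.239 = 0.1764 m. Q_A = (1/0.014)·0.2186·0.1764^(2/3)·√0.0051 = 0.3509 m³/s.
Channel B: With bottom width b = 1.42 m and side slope z = 2.9: A = (b + zy)y = (1.42 + 2.9×0.658)×0.658 = 2.19 m²; P = b + 2y√(1+z²) = 1.42 + 2×0.658×3.068 = 5.457 m. Hydraulic radius R = A/P = 2.19/5.457 = 0.4013 m. Q_B = (1/0.014)·2.19·0.4013^(2/3)·√0.0051 = 6.078 m³/s.
Q_A = 0.3509 m³/s vs Q_B = 6.078 m³/s, so channel B carries more.

channel B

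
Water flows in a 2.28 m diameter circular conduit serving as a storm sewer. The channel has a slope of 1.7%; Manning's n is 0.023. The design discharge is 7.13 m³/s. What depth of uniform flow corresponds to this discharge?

Manning's equation rearranged: A R^(2/3) = nQ / (1·√S) = 0.023 × 7.13 / (√0.017) = 1.258.
Trying y = 0.925 m: A R^(2/3) = 0.9706 — low.
Trying y = 1.36 m: A R^(2/3) = 1.869 — high.
Trying y = 1.07 m: A R^(2/3) = 1.258 — ≈ 1.258.

y_n = 1.07 m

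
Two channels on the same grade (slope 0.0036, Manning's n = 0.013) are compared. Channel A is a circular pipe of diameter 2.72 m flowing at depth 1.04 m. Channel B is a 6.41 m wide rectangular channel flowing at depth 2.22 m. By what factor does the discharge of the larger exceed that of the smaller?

12.2

Channel A: For a circular section of diameter D = 2.72 m at depth y = 1.04 m, the central angle is θ = 2 arccos(1 − 2y/D) = 2.667 rad. Then A = (D²/8)(θ − sin θ) = 2.043 m² and P = Dθ/2 = 3.627 m. Hydraulic radius R = A/P = 2.043/3.627 = 0.5634 m. Q_A = (1/0.013)·2.043·0.5634^(2/3)·√0.0036 = 6.432 m³/s.
Channel B: Flow area A = b·y = 6.41 × 2.22 = 14.23 m². Wetted perimeter P = b + 2y = 6.41 + 2×2.22 = 10.85 m. Hydraulic radius R = A/P = 14.23/10.85 = 1.312 m. Q_B = (1/0.013)·14.23·1.312^(2/3)·√0.0036 = 78.69 m³/s.
The larger discharge is 78.69 m³/s and the smaller is 6.432 m³/s; the ratio is 12.2.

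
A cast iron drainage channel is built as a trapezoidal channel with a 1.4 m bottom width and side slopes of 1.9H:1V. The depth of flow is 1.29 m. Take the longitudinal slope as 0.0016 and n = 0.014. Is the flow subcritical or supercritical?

With bottom width b = 1.4 m and side slope z = 1.9: A = (b + zy)y = (1.4 + 1.9×1.29)×1.29 = 4.968 m²; P = b + 2y√(1+z²) = 1.4 + 2×1.29×2.147 = 6.939 m.
Hydraulic radius R = A/P = 4.968/6.939 = 0.7159 m.
V = (1/n) R^(2/3) √S = (1/0.014) × 0.7159^(2/3) × √0.0016 = 2.286 m/s. Hydraulic depth D_h = A/T = 4.968/6.302 = 0.7883 m.
Froude number Fr = V/√(g·D_h) = 2.286/√(9.81×0.7883) = 0.822, which is less than 1, so the flow is subcritical.

subcritical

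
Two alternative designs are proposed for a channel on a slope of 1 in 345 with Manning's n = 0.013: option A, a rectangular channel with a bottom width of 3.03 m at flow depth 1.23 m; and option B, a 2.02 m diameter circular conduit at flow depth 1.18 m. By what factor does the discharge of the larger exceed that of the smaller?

2.2

Channel A: Flow area A = b·y = 3.03 × 1.23 = 3.727 m². Wetted perimeter P = b + 2y = 3.03 + 2×1.23 = 5.49 m. Hydraulic radius R = A/P = 3.727/5.49 = 0.6789 m. Q_A = (1/0.013)·3.727·0.6789^(2/3)·√0.002899 = 11.92 m³/s.
Channel B: For a circular section of diameter D = 2.02 m at depth y = 1.18 m, the central angle is θ = 2 arccos(1 − 2y/D) = 3.48 rad. Then A = (D²/8)(θ − sin θ) = 1.944 m² and P = Dθ/2 = 3.515 m. Hydraulic radius R = A/P = 1.944/3.515 = 0.5532 m. Q_B = (1/0.013)·1.944·0.5532^(2/3)·√0.002899 = 5.426 m³/s.
The larger discharge is 11.92 m³/s and the smaller is 5.426 m³/s; the ratio is 2.2.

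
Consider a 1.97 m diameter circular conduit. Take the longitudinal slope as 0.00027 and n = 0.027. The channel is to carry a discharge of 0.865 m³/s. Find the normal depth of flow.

y_n = 1.27 m

Manning's equation rearranged: A R^(2/3) = nQ / (1·√S) = 0.027 × 0.865 / (√0.00027) = 1.421.
Try y = 0.972 m: A R^(2/3) = 0.9292 — short.
Try y = 1.62 m: A R^(2/3) = 1.906 — over.
Try y = 1.27 m: A R^(2/3) = 1.421 — ≈ 1.421.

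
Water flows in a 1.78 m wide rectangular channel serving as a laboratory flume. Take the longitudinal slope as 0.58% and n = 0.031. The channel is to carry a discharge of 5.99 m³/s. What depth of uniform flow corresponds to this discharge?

y_n = 1.91 m

Manning's equation rearranged: A R^(2/3) = nQ / (1·√S) = 0.031 × 5.99 / (√0.0058) = 2.438.
Try y = 1.68 m: A R^(2/3) = 2.084 — too small.
Try y = 2.32 m: A R^(2/3) = 3.077 — too large.
Try y = 1.91 m: A R^(2/3) = 2.438 — close enough.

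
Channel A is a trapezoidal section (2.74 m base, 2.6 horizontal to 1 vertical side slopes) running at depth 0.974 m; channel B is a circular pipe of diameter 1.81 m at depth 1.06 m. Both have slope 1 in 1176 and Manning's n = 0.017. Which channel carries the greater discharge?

channel A

Channel A: With bottom width b = 2.74 m and side slope z = 2.6: A = (b + zy)y = (2.74 + 2.6×0.974)×0.974 = 5.135 m²; P = b + 2y√(1+z²) = 2.74 + 2×0.974×2.786 = 8.167 m. Hydraulic radius R = A/P = 5.135/8.167 = 0.6288 m. Q_A = (1/0.017)·5.135·0.6288^(2/3)·√0.0008503 = 6.466 m³/s.
Channel B: For a circular section of diameter D = 1.81 m at depth y = 1.06 m, the central angle is θ = 2 arccos(1 − 2y/D) = 3.486 rad. Then A = (D²/8)(θ − sin θ) = 1.566 m² and P = Dθ/2 = 3.155 m. Hydraulic radius R = A/P = 1.566/3.155 = 0.4963 m. Q_B = (1/0.017)·1.566·0.4963^(2/3)·√0.0008503 = 1.684 m³/s.
Q_A = 6.466 m³/s vs Q_B = 1.684 m³/s, so channel A carries more.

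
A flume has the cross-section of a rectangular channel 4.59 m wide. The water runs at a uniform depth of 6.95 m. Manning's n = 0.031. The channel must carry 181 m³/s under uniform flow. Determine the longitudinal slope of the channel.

S = 0.015

Flow area A = b·y = 4.59 × 6.95 = 31.9 m². Wetted perimeter P = b + 2y = 4.59 + 2×6.95 = 18.49 m.
Hydraulic radius R = A/P = 31.9/18.49 = 1.725 m.
From Manning's equation, S = [nQ / (1 A R^(2/3))]² = [0.031 × 181 / (1 × 31.9 × 1.725^(2/3))]² = 0.015.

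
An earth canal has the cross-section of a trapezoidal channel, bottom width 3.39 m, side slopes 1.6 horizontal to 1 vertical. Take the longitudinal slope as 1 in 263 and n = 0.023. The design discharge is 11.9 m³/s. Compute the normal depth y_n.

Manning's equation rearranged: A R^(2/3) = nQ / (1·√S) = 0.023 × 11.9 / (√0.003802) = 4.439.
Trying y = 1.32 m: A R^(2/3) = 6.606 — too large.
Trying y = 0.92 m: A R^(2/3) = 3.363 — too small.
Trying y = 1.07 m: A R^(2/3) = 4.446 — ≈ 4.439.

y_n = 1.07 m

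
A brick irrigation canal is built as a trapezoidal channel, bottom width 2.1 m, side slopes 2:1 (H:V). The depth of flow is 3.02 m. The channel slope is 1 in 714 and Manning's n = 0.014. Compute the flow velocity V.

V = 3.62 m/s

With bottom width b = 2.1 m and side slope z = 2: A = (b + zy)y = (2.1 + 2×3.02)×3.02 = 24.58 m²; P = b + 2y√(1+z²) = 2.1 + 2×3.02×2.236 = 15.61 m.
Hydraulic radius R = A/P = 24.58/15.61 = 1.575 m.
From Manning's equation, V = (1/n) R^(2/3) S^(1/2) = (1/0.014) × 1.575^(2/3) × 0.001401^(1/2) = 3.62 m/s.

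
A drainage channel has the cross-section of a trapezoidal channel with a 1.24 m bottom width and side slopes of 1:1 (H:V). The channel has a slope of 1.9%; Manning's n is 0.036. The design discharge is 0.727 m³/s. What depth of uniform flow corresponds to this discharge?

y_n = 0.321 m

Manning's equation rearranged: A R^(2/3) = nQ / (1·√S) = 0.036 × 0.727 / (√0.019) = 0.1899.
At y = 0.37 m: A R^(2/3) = 0.243 — too large.
At y = 0.265 m: A R^(2/3) = 0.1366 — too small.
At y = 0.321 m: A R^(2/3) = 0.1899 — matches.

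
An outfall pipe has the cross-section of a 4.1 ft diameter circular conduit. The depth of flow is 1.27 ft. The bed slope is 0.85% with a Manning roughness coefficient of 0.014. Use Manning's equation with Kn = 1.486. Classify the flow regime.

For a circular section of diameter D = 4.1 ft at depth y = 1.27 ft, the central angle is θ = 2 arccos(1 − 2y/D) = 2.361 rad. Then A = (D²/8)(θ − sin θ) = 3.482 ft² and P = Dθ/2 = 4.84 ft.
Hydraulic radius R = A/P = 3.482/4.84 = 0.7195 ft.
V = (1.486/n) R^(2/3) √S = (1.486/0.014) × 0.7195^(2/3) × √0.0085 = 7.857 ft/s. Hydraulic depth D_h = A/T = 3.482/3.792 = 0.9184 ft.
Froude number Fr = V/√(g·D_h) = 7.857/√(32.2×0.9184) = 1.44, which is greater than 1, so the flow is supercritical.

supercritical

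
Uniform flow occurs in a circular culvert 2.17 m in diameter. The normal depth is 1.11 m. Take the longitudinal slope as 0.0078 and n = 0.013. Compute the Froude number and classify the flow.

For a circular section of diameter D = 2.17 m at depth y = 1.11 m, the central angle is θ = 2 arccos(1 − 2y/D) = 3.188 rad. Then A = (D²/8)(θ − sin θ) = 1.903 m² and P = Dθ/2 = 3.459 m.
Hydraulic radius R = A/P = 1.903/3.459 = 0.5503 m.
V = (1/n) R^(2/3) √S = (1/0.013) × 0.5503^(2/3) × √0.0078 = 4.562 m/s. Hydraulic depth D_h = A/T = 1.903/2.169 = 0.8774 m.
Froude number Fr = V/√(g·D_h) = 4.562/√(9.81×0.8774) = 1.56, which is greater than 1, so the flow is supercritical.

supercritical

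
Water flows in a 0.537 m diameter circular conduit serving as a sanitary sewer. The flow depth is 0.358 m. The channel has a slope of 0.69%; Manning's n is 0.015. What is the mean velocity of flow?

For a circular section of diameter D = 0.537 m at depth y = 0.358 m, the central angle is θ = 2 arccos(1 − 2y/D) = 3.821 rad. Then A = (D²/8)(θ − sin θ) = 0.1604 m² and P = Dθ/2 = 1.026 m.
Hydraulic radius R = A/P = 0.1604/1.026 = 0.1563 m.
From Manning's equation, V = (1/n) R^(2/3) S^(1/2) = (1/0.015) × 0.1563^(2/3) × 0.0069^(1/2) = 1.61 m/s.

V = 1.61 m/s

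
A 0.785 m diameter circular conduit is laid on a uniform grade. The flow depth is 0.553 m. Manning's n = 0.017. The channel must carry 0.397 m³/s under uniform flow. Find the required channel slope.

S = 0.00239

For a circular section of diameter D = 0.785 m at depth y = 0.553 m, the central angle is θ = 2 arccos(1 − 2y/D) = 3.984 rad. Then A = (D²/8)(θ − sin θ) = 0.3644 m² and P = Dθ/2 = 1.564 m.
Hydraulic radius R = A/P = 0.3644/1.564 = 0.233 m.
From Manning's equation, S = [nQ / (1 A R^(2/3))]² = [0.017 × 0.397 / (1 × 0.3644 × 0.233^(2/3))]² = 0.00239.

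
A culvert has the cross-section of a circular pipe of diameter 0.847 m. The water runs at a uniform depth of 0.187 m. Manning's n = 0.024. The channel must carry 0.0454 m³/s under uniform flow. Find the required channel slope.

S = 0.00259

For a circular section of diameter D = 0.847 m at depth y = 0.187 m, the central angle is θ = 2 arccos(1 − 2y/D) = 1.957 rad. Then A = (D²/8)(θ − sin θ) = 0.09237 m² and P = Dθ/2 = 0.8286 m.
Hydraulic radius R = A/P = 0.09237/0.8286 = 0.1115 m.
From Manning's equation, S = [nQ / (1 A R^(2/3))]² = [0.024 × 0.0454 / (1 × 0.09237 × 0.1115^(2/3))]² = 0.00259.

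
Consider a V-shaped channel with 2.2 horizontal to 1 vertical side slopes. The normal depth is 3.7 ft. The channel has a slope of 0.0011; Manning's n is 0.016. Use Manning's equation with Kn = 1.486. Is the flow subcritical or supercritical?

subcritical

For a triangular section with side slope z = 2.2: A = zy² = 2.2×3.7² = 30.12 ft²; P = 2y√(1+z²) = 2×3.7×2.417 = 17.88 ft.
Hydraulic radius R = A/P = 30.12/17.88 = 1.684 ft.
V = (1.486/n) R^(2/3) √S = (1.486/0.016) × 1.684^(2/3) × √0.0011 = 4.36 ft/s. Hydraulic depth D_h = A/T = 30.12/16.28 = 1.85 ft.
Froude number Fr = V/√(g·D_h) = 4.36/√(32.2×1.85) = 0.565, which is less than 1, so the flow is subcritical.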